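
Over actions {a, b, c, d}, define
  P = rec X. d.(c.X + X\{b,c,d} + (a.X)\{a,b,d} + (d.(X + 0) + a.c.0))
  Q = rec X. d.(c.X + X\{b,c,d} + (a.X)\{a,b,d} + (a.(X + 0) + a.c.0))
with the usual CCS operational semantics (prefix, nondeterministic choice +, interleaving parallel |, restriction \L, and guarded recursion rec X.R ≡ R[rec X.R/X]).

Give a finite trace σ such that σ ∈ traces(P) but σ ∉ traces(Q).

dd

LTS(P): 5 reachable states
  u0 = rec X. d.(c.X + X\{b,c,d} + (a.X)\{a,b,d} + (d.(X + 0) + a.c.0)) | =d=> u1
  u1 = c.(rec X. d.(c.X + X\{b,c,d} + (a.X)\{a,b,d} + (d.(X + 0) + a.c.0))) + (rec X. d.(c.X + X\{b,c,d} + (a.X)\{a,b,d} + (d.(X + 0) + a.c.0)))\{b,c,d} + (a.(rec X. d.(c.X + X\{b,c,d} + (a.X)\{a,b,d} + (d.(X + 0) + a.c.0))))\{a,b,d} + (d.((rec X. d.(c.X + X\{b,c,d} + (a.X)\{a,b,d} + (d.(X + 0) + a.c.0))) + 0) + a.c.0) | =a=> u2, =c=> u0, =d=> u3
  u2 = c.0 | =c=> u4
  u3 = (rec X. d.(c.X + X\{b,c,d} + (a.X)\{a,b,d} + (d.(X + 0) + a.c.0))) + 0 | =d=> u1
  u4 = 0 | stopped
LTS(Q): 5 reachable states
  v0 = rec X. d.(c.X + X\{b,c,d} + (a.X)\{a,b,d} + (a.(X + 0) + a.c.0)) | =d=> v1
  v1 = c.(rec X. d.(c.X + X\{b,c,d} + (a.X)\{a,b,d} + (a.(X + 0) + a.c.0))) + (rec X. d.(c.X + X\{b,c,d} + (a.X)\{a,b,d} + (a.(X + 0) + a.c.0)))\{b,c,d} + (a.(rec X. d.(c.X + X\{b,c,d} + (a.X)\{a,b,d} + (a.(X + 0) + a.c.0))))\{a,b,d} + (a.((rec X. d.(c.X + X\{b,c,d} + (a.X)\{a,b,d} + (a.(X + 0) + a.c.0))) + 0) + a.c.0) | =a=> v2, =a=> v3, =c=> v0
  v2 = (rec X. d.(c.X + X\{b,c,d} + (a.X)\{a,b,d} + (a.(X + 0) + a.c.0))) + 0 | =d=> v1
  v3 = c.0 | =c=> v4
  v4 = 0 | stopped
Trace ⟨dd⟩ through P, begin at {u0}:
  [1] d ⇒ {u1}
  [2] d ⇒ {u3}
  — P admits the full trace.
Trace ⟨dd⟩ through Q, begin at {v0}:
  [1] d ⇒ {v1}
  [2] d ⇒ ∅  — Q cannot continue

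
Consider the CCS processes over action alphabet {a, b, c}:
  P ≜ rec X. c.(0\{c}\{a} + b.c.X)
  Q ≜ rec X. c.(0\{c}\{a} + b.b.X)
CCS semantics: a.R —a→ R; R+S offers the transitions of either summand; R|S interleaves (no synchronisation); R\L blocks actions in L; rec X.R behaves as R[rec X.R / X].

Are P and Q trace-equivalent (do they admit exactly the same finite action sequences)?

Reachable graph of P (3 states):
  s0 = rec X. c.(0\{c}\{a} + b.c.X) → --c--▸ s1
  s1 = 0\{c}\{a} + b.c.(rec X. c.(0\{c}\{a} + b.c.X)) → --b--▸ s2
  s2 = c.(rec X. c.(0\{c}\{a} + b.c.X)) → --c--▸ s0
Reachable graph of Q (3 states):
  t0 = rec X. c.(0\{c}\{a} + b.b.X) → --c--▸ t1
  t1 = 0\{c}\{a} + b.b.(rec X. c.(0\{c}\{a} + b.b.X)) → --b--▸ t2
  t2 = b.(rec X. c.(0\{c}\{a} + b.b.X)) → --b--▸ t0
Run σ = ⟨cbc⟩ on P: start {s0}
  [1] c ⇒ {s1}
  [2] b ⇒ {s2}
  [3] c ⇒ {s0}
  — P admits the full trace.
Run σ = ⟨cbc⟩ on Q: start {t0}
  [1] c ⇒ {t1}
  [2] b ⇒ {t2}
  [3] c ⇒ ∅ (Q stuck)

traces(P) ≠ traces(Q) — witness ⟨cbc⟩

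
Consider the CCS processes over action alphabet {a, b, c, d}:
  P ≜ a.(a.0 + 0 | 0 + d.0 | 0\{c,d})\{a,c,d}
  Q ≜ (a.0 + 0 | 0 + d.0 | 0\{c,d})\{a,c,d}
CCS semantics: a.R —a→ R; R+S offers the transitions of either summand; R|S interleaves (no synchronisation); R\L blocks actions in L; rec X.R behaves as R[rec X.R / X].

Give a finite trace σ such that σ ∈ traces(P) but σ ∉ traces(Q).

Reachable graph of P (2 states):
  s0 = a.(a.0 + 0 | 0 + d.0 | 0\{c,d})\{a,c,d} | ··a··> s1
  s1 = (a.0 + 0 | 0 + d.0 | 0\{c,d})\{a,c,d} | (no moves)
Reachable graph of Q (1 states):
  t0 = (a.0 + 0 | 0 + d.0 | 0\{c,d})\{a,c,d} | (no moves)
Executing a from P (initial set {s0}):
  step 1 (a): {s1}
  ✓ P
Executing a from Q (initial set {t0}):
  step 1 (a): no successor for Q

a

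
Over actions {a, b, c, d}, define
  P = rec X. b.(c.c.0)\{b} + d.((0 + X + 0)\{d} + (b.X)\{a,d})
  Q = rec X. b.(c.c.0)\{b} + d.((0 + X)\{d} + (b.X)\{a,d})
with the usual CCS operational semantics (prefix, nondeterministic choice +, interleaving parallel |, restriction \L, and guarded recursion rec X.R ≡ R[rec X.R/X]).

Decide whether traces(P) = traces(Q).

P's transition system — 12 states:
  m0 = rec X. b.(c.c.0)\{b} + d.((0 + X + 0)\{d} + (b.X)\{a,d}) ⊢ =b=> m1, =d=> m2
  m1 = (c.c.0)\{b} ⊢ =c=> m3
  m2 = (0 + (rec X. b.(c.c.0)\{b} + d.((0 + X + 0)\{d} + (b.X)\{a,d})) + 0)\{d} + (b.(rec X. b.(c.c.0)\{b} + d.((0 + X + 0)\{d} + (b.X)\{a,d})))\{a,d} ⊢ =b=> m4, =b=> m5
  m3 = (c.0)\{b} ⊢ =c=> m6
  m4 = (c.c.0)\{b}\{d} ⊢ =c=> m7
  m5 = (rec X. b.(c.c.0)\{b} + d.((0 + X + 0)\{d} + (b.X)\{a,d}))\{a,d} ⊢ =b=> m8
  m6 = 0\{b} ⊢ ∅
  m7 = (c.0)\{b}\{d} ⊢ =c=> m9
  m8 = (c.c.0)\{b}\{a,d} ⊢ =c=> m10
  m9 = 0\{b}\{d} ⊢ ∅
  m10 = (c.0)\{b}\{a,d} ⊢ =c=> m11
  m11 = 0\{b}\{a,d} ⊢ ∅
Q's transition system — 12 states:
  n0 = rec X. b.(c.c.0)\{b} + d.((0 + X)\{d} + (b.X)\{a,d}) ⊢ =b=> n1, =d=> n2
  n1 = (c.c.0)\{b} ⊢ =c=> n3
  n2 = (0 + (rec X. b.(c.c.0)\{b} + d.((0 + X)\{d} + (b.X)\{a,d})))\{d} + (b.(rec X. b.(c.c.0)\{b} + d.((0 + X)\{d} + (b.X)\{a,d})))\{a,d} ⊢ =b=> n4, =b=> n5
  n3 = (c.0)\{b} ⊢ =c=> n6
  n4 = (c.c.0)\{b}\{d} ⊢ =c=> n7
  n5 = (rec X. b.(c.c.0)\{b} + d.((0 + X)\{d} + (b.X)\{a,d}))\{a,d} ⊢ =b=> n8
  n6 = 0\{b} ⊢ ∅
  n7 = (c.0)\{b}\{d} ⊢ =c=> n9
  n8 = (c.c.0)\{b}\{a,d} ⊢ =c=> n10
  n9 = 0\{b}\{d} ⊢ ∅
  n10 = (c.0)\{b}\{a,d} ⊢ =c=> n11
  n11 = 0\{b}\{a,d} ⊢ ∅
Coarsest stable partition (strong bisimilarity classes):
  B0 = {m0, n0}
  B1 = {m1, m4, m8, n1, n4, n8}
  B2 = {m10, m3, m7, n10, n3, n7}
  B3 = {m11, m6, m9, n11, n6, n9}
  B4 = {m2, n2}
  B5 = {m5, n5}
m0 ∈ B0, n0 ∈ B0 → same block
Bisimilar ⇒ trace-equivalent.

YES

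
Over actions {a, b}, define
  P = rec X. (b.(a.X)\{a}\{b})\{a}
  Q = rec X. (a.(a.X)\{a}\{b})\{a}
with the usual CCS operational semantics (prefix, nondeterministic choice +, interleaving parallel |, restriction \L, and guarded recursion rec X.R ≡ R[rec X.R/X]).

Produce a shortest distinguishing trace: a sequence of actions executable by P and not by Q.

Reachable graph of P (2 states):
  m0 = rec X. (b.(a.X)\{a}\{b})\{a} | --b--▸ m1
  m1 = (a.(rec X. (b.(a.X)\{a}\{b})\{a}))\{a}\{b}\{a} | stopped
Reachable graph of Q (1 states):
  n0 = rec X. (a.(a.X)\{a}\{b})\{a} | stopped
Trace ⟨b⟩ through P, begin at {m0}:
  after b @ step 1: {m1}
  ✓ P
Trace ⟨b⟩ through Q, begin at {n0}:
  after b @ step 1: no successor for Q

b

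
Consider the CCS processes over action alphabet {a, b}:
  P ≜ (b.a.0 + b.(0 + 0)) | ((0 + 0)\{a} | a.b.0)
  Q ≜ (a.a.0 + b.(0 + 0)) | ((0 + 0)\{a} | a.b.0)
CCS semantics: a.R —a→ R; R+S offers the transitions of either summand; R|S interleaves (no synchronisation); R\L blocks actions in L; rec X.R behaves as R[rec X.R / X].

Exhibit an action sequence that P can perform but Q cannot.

baa

LTS(P): 12 reachable states
  p0 = (b.a.0 + b.(0 + 0)) | ((0 + 0)\{a} | a.b.0) | --a--▸ p1, --b--▸ p2, --b--▸ p3
  p1 = (b.a.0 + b.(0 + 0)) | ((0 + 0)\{a} | b.0) | --b--▸ p4, --b--▸ p5, --b--▸ p6
  p2 = (0 + 0) | ((0 + 0)\{a} | a.b.0) | --a--▸ p4
  p3 = a.0 | ((0 + 0)\{a} | a.b.0) | --a--▸ p6, --a--▸ p7
  p4 = (0 + 0) | ((0 + 0)\{a} | b.0) | --b--▸ p8
  p5 = (b.a.0 + b.(0 + 0)) | ((0 + 0)\{a} | 0) | --b--▸ p8, --b--▸ p9
  p6 = a.0 | ((0 + 0)\{a} | b.0) | --a--▸ p10, --b--▸ p9
  p7 = 0 | ((0 + 0)\{a} | a.b.0) | --a--▸ p10
  p8 = (0 + 0) | ((0 + 0)\{a} | 0) | (no moves)
  p9 = a.0 | ((0 + 0)\{a} | 0) | --a--▸ p11
  p10 = 0 | ((0 + 0)\{a} | b.0) | --b--▸ p11
  p11 = 0 | ((0 + 0)\{a} | 0) | (no moves)
LTS(Q): 12 reachable states
  q0 = (a.a.0 + b.(0 + 0)) | ((0 + 0)\{a} | a.b.0) | --a--▸ q1, --a--▸ q2, --b--▸ q3
  q1 = (a.a.0 + b.(0 + 0)) | ((0 + 0)\{a} | b.0) | --a--▸ q4, --b--▸ q5, --b--▸ q6
  q2 = a.0 | ((0 + 0)\{a} | a.b.0) | --a--▸ q4, --a--▸ q7
  q3 = (0 + 0) | ((0 + 0)\{a} | a.b.0) | --a--▸ q5
  q4 = a.0 | ((0 + 0)\{a} | b.0) | --a--▸ q8, --b--▸ q9
  q5 = (0 + 0) | ((0 + 0)\{a} | b.0) | --b--▸ q10
  q6 = (a.a.0 + b.(0 + 0)) | ((0 + 0)\{a} | 0) | --a--▸ q9, --b--▸ q10
  q7 = 0 | ((0 + 0)\{a} | a.b.0) | --a--▸ q8
  q8 = 0 | ((0 + 0)\{a} | b.0) | --b--▸ q11
  q9 = a.0 | ((0 + 0)\{a} | 0) | --a--▸ q11
  q10 = (0 + 0) | ((0 + 0)\{a} | 0) | (no moves)
  q11 = 0 | ((0 + 0)\{a} | 0) | (no moves)
Trace ⟨baa⟩ through P, begin at {p0}:
  after b @ step 1: {p2, p3}
  after a @ step 2: {p4, p6, p7}
  after a @ step 3: {p10}
  ✓ P
Trace ⟨baa⟩ through Q, begin at {q0}:
  after b @ step 1: {q3}
  after a @ step 2: {q5}
  after a @ step 3: no successor for Q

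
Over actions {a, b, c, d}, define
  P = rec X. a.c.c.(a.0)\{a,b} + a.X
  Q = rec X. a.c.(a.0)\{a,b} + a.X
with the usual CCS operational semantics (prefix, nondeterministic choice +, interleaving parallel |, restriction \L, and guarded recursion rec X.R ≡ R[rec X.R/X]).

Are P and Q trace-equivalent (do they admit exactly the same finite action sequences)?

LTS(P): 4 reachable states
  s0 = rec X. a.c.c.(a.0)\{a,b} + a.X | ··a··> s0, ··a··> s1
  s1 = c.c.(a.0)\{a,b} | ··c··> s2
  s2 = c.(a.0)\{a,b} | ··c··> s3
  s3 = (a.0)\{a,b} | ·
LTS(Q): 3 reachable states
  t0 = rec X. a.c.(a.0)\{a,b} + a.X | ··a··> t0, ··a··> t1
  t1 = c.(a.0)\{a,b} | ··c··> t2
  t2 = (a.0)\{a,b} | ·
Run σ = ⟨acc⟩ on P: start {s0}
  step 1 (a): {s0, s1}
  step 2 (c): {s2}
  step 3 (c): {s3}
  — P admits the full trace.
Run σ = ⟨acc⟩ on Q: start {t0}
  step 1 (a): {t0, t1}
  step 2 (c): {t2}
  step 3 (c): ∅  — Q cannot continue

NO — witness ⟨acc⟩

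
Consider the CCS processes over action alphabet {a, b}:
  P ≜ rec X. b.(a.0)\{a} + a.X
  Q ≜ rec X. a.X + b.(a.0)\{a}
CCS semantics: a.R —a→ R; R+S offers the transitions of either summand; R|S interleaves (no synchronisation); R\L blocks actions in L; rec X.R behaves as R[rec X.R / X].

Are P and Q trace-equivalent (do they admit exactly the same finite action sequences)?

trace-equivalent

P's transition system — 2 states:
  u0 = rec X. b.(a.0)\{a} + a.X :: ··a··> u0, ··b··> u1
  u1 = (a.0)\{a} :: ∅
Q's transition system — 2 states:
  v0 = rec X. a.X + b.(a.0)\{a} :: ··a··> v0, ··b··> v1
  v1 = (a.0)\{a} :: ∅
Coarsest stable partition (strong bisimilarity classes):
  B0 = {u0, v0}
  B1 = {u1, v1}
u0 ∈ B0, v0 ∈ B0 → same block
Bisimilar ⇒ trace-equivalent.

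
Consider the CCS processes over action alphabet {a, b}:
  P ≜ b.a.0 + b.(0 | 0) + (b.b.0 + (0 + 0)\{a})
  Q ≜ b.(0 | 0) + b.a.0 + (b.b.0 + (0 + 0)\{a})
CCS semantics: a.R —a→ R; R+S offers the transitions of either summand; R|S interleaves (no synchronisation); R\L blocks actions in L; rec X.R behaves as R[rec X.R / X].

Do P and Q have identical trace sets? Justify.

P's transition system — 5 states:
  p0 = b.a.0 + b.(0 | 0) + (b.b.0 + (0 + 0)\{a}) :: =b=> p1, =b=> p2, =b=> p3
  p1 = 0 | 0 :: (no moves)
  p2 = a.0 :: =a=> p4
  p3 = b.0 :: =b=> p4
  p4 = 0 :: (no moves)
Q's transition system — 5 states:
  q0 = b.(0 | 0) + b.a.0 + (b.b.0 + (0 + 0)\{a}) :: =b=> q1, =b=> q2, =b=> q3
  q1 = 0 | 0 :: (no moves)
  q2 = a.0 :: =a=> q4
  q3 = b.0 :: =b=> q4
  q4 = 0 :: (no moves)
Partition-refinement fixed point:
  B0 = {p0, q0}
  B1 = {p2, q2}
  B2 = {p1, p4, q1, q4}
  B3 = {p3, q3}
p0 ∈ B0, q0 ∈ B0 → same block
Bisimilar ⇒ trace-equivalent.

YES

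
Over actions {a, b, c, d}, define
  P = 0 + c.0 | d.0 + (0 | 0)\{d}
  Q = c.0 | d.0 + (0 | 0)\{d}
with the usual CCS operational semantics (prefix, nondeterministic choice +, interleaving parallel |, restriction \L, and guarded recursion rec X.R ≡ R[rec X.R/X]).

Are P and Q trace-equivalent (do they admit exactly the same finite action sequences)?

traces(P) = traces(Q)

LTS(P): 4 reachable states
  p0 = 0 + c.0 | d.0 + (0 | 0)\{d} ⊢ —c→ p1, —d→ p2
  p1 = 0 | d.0 ⊢ —d→ p3
  p2 = c.0 | 0 ⊢ —c→ p3
  p3 = 0 | 0 ⊢ stopped
LTS(Q): 4 reachable states
  q0 = c.0 | d.0 + (0 | 0)\{d} ⊢ —c→ q1, —d→ q2
  q1 = 0 | d.0 ⊢ —d→ q3
  q2 = c.0 | 0 ⊢ —c→ q3
  q3 = 0 | 0 ⊢ stopped
Coarsest stable partition (strong bisimilarity classes):
  B0 = {p0, q0}
  B1 = {p2, q2}
  B2 = {p3, q3}
  B3 = {p1, q1}
p0 ∈ B0, q0 ∈ B0 → same block
Bisimilar ⇒ trace-equivalent.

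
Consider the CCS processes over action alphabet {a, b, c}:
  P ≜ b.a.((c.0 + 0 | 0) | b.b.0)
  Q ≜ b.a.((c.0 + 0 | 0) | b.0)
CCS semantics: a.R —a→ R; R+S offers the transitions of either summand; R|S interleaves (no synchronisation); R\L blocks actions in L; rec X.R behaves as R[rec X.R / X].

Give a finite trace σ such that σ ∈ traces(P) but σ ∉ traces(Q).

babb

Reachable graph of P (8 states):
  u0 = b.a.((c.0 + 0 | 0) | b.b.0) :: —b→ u1
  u1 = a.((c.0 + 0 | 0) | b.b.0) :: —a→ u2
  u2 = (c.0 + 0 | 0) | b.b.0 :: —b→ u3, —c→ u4
  u3 = (c.0 + 0 | 0) | b.0 :: —b→ u5, —c→ u6
  u4 = 0 | b.b.0 :: —b→ u6
  u5 = (c.0 + 0 | 0) | 0 :: —c→ u7
  u6 = 0 | b.0 :: —b→ u7
  u7 = 0 | 0 :: (no moves)
Reachable graph of Q (6 states):
  v0 = b.a.((c.0 + 0 | 0) | b.0) :: —b→ v1
  v1 = a.((c.0 + 0 | 0) | b.0) :: —a→ v2
  v2 = (c.0 + 0 | 0) | b.0 :: —b→ v3, —c→ v4
  v3 = (c.0 + 0 | 0) | 0 :: —c→ v5
  v4 = 0 | b.0 :: —b→ v5
  v5 = 0 | 0 :: (no moves)
Trace ⟨babb⟩ through P, begin at {u0}:
  after b @ step 1: {u1}
  after a @ step 2: {u2}
  after b @ step 3: {u3}
  after b @ step 4: {u5}
  — P admits the full trace.
Trace ⟨babb⟩ through Q, begin at {v0}:
  after b @ step 1: {v1}
  after a @ step 2: {v2}
  after b @ step 3: {v3}
  after b @ step 4: no successor for Q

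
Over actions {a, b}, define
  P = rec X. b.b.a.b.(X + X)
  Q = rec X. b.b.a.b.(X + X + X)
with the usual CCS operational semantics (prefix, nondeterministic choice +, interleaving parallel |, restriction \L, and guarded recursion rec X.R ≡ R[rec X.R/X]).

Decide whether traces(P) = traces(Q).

Reachable graph of P (5 states):
  m0 = rec X. b.b.a.b.(X + X) has moves —b→ m1
  m1 = b.a.b.((rec X. b.b.a.b.(X + X)) + (rec X. b.b.a.b.(X + X))) has moves —b→ m2
  m2 = a.b.((rec X. b.b.a.b.(X + X)) + (rec X. b.b.a.b.(X + X))) has moves —a→ m3
  m3 = b.((rec X. b.b.a.b.(X + X)) + (rec X. b.b.a.b.(X + X))) has moves —b→ m4
  m4 = (rec X. b.b.a.b.(X + X)) + (rec X. b.b.a.b.(X + X)) has moves —b→ m1
Reachable graph of Q (5 states):
  n0 = rec X. b.b.a.b.(X + X + X) has moves —b→ n1
  n1 = b.a.b.((rec X. b.b.a.b.(X + X + X)) + (rec X. b.b.a.b.(X + X + X)) + (rec X. b.b.a.b.(X + X + X))) has moves —b→ n2
  n2 = a.b.((rec X. b.b.a.b.(X + X + X)) + (rec X. b.b.a.b.(X + X + X)) + (rec X. b.b.a.b.(X + X + X))) has moves —a→ n3
  n3 = b.((rec X. b.b.a.b.(X + X + X)) + (rec X. b.b.a.b.(X + X + X)) + (rec X. b.b.a.b.(X + X + X))) has moves —b→ n4
  n4 = (rec X. b.b.a.b.(X + X + X)) + (rec X. b.b.a.b.(X + X + X)) + (rec X. b.b.a.b.(X + X + X)) has moves —b→ n1
Bisimilarity quotient blocks:
  B0 = {m0, m4, n0, n4}
  B1 = {m1, n1}
  B2 = {m2, n2}
  B3 = {m3, n3}
m0 ∈ B0, n0 ∈ B0 → same block
Bisimilar ⇒ trace-equivalent.

trace-equivalent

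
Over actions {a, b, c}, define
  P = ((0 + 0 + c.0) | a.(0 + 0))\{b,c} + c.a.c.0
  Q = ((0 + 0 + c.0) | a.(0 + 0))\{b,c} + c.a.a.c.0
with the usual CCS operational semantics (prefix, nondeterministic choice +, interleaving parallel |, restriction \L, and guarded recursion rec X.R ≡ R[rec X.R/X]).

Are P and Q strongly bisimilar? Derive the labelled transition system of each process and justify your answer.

LTS(P): 5 reachable states
  p0 = ((0 + 0 + c.0) | a.(0 + 0))\{b,c} + c.a.c.0 has moves =a=> p1, =c=> p2
  p1 = ((0 + 0 + c.0) | (0 + 0))\{b,c} has moves stopped
  p2 = a.c.0 has moves =a=> p3
  p3 = c.0 has moves =c=> p4
  p4 = 0 has moves stopped
LTS(Q): 6 reachable states
  q0 = ((0 + 0 + c.0) | a.(0 + 0))\{b,c} + c.a.a.c.0 has moves =a=> q1, =c=> q2
  q1 = ((0 + 0 + c.0) | (0 + 0))\{b,c} has moves stopped
  q2 = a.a.c.0 has moves =a=> q3
  q3 = a.c.0 has moves =a=> q4
  q4 = c.0 has moves =c=> q5
  q5 = 0 has moves stopped
Partition-refinement fixed point:
  B0 = {p0}
  B1 = {p2, q3}
  B2 = {p3, q4}
  B3 = {p1, p4, q1, q5}
  B4 = {q0}
  B5 = {q2}
p0 ∈ B0, q0 ∈ B4 → different blocks

NO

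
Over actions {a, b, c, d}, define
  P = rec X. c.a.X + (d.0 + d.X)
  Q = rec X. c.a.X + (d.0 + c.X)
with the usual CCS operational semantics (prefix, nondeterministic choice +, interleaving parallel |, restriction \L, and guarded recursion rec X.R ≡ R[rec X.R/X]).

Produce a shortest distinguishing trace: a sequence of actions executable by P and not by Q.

Reachable graph of P (3 states):
  s0 = rec X. c.a.X + (d.0 + d.X) → =c=> s1, =d=> s0, =d=> s2
  s1 = a.(rec X. c.a.X + (d.0 + d.X)) → =a=> s0
  s2 = 0 → deadlocked
Reachable graph of Q (3 states):
  t0 = rec X. c.a.X + (d.0 + c.X) → =c=> t0, =c=> t1, =d=> t2
  t1 = a.(rec X. c.a.X + (d.0 + c.X)) → =a=> t0
  t2 = 0 → deadlocked
Trace ⟨dc⟩ through P, begin at {s0}:
  [1] d ⇒ {s0, s2}
  [2] c ⇒ {s1}
  P completes σ.
Trace ⟨dc⟩ through Q, begin at {t0}:
  [1] d ⇒ {t2}
  [2] c ⇒ ∅  — Q cannot continue

dc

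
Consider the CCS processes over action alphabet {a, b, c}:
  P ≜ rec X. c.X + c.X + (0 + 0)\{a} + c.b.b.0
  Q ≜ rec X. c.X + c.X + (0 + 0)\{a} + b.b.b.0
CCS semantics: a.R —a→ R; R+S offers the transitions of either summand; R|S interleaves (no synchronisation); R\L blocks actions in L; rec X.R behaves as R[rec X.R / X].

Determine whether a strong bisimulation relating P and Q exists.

Reachable graph of P (4 states):
  p0 = rec X. c.X + c.X + (0 + 0)\{a} + c.b.b.0 | ··c··> p0, ··c··> p1
  p1 = b.b.0 | ··b··> p2
  p2 = b.0 | ··b··> p3
  p3 = 0 | ∅
Reachable graph of Q (4 states):
  q0 = rec X. c.X + c.X + (0 + 0)\{a} + b.b.b.0 | ··b··> q1, ··c··> q0
  q1 = b.b.0 | ··b··> q2
  q2 = b.0 | ··b··> q3
  q3 = 0 | ∅
Partition-refinement fixed point:
  B0 = {p0}
  B1 = {p1, q1}
  B2 = {p2, q2}
  B3 = {p3, q3}
  B4 = {q0}
p0 ∈ B0, q0 ∈ B4 → different blocks

P ≁ Q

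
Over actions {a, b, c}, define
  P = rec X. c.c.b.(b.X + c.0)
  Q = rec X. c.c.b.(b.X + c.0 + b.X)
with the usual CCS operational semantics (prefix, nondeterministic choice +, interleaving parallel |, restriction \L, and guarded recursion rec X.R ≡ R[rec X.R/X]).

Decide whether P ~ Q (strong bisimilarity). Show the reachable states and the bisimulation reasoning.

LTS(P): 5 reachable states
  u0 = rec X. c.c.b.(b.X + c.0) :: —c→ u1
  u1 = c.b.(b.(rec X. c.c.b.(b.X + c.0)) + c.0) :: —c→ u2
  u2 = b.(b.(rec X. c.c.b.(b.X + c.0)) + c.0) :: —b→ u3
  u3 = b.(rec X. c.c.b.(b.X + c.0)) + c.0 :: —b→ u0, —c→ u4
  u4 = 0 :: ∅
LTS(Q): 5 reachable states
  v0 = rec X. c.c.b.(b.X + c.0 + b.X) :: —c→ v1
  v1 = c.b.(b.(rec X. c.c.b.(b.X + c.0 + b.X)) + c.0 + b.(rec X. c.c.b.(b.X + c.0 + b.X))) :: —c→ v2
  v2 = b.(b.(rec X. c.c.b.(b.X + c.0 + b.X)) + c.0 + b.(rec X. c.c.b.(b.X + c.0 + b.X))) :: —b→ v3
  v3 = b.(rec X. c.c.b.(b.X + c.0 + b.X)) + c.0 + b.(rec X. c.c.b.(b.X + c.0 + b.X)) :: —b→ v0, —c→ v4
  v4 = 0 :: ∅
Partition-refinement fixed point:
  B0 = {u0, v0}
  B1 = {u1, v1}
  B2 = {u2, v2}
  B3 = {u3, v3}
  B4 = {u4, v4}
u0 ∈ B0, v0 ∈ B0 → same block

bisimilar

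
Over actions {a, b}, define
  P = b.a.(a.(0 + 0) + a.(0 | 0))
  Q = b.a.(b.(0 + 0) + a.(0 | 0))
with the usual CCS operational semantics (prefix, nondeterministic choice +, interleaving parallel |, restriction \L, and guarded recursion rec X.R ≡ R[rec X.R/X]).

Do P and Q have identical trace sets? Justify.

traces(P) ≠ traces(Q) — witness ⟨bab⟩

Reachable graph of P (5 states):
  p0 = b.a.(a.(0 + 0) + a.(0 | 0)) has moves --b--▸ p1
  p1 = a.(a.(0 + 0) + a.(0 | 0)) has moves --a--▸ p2
  p2 = a.(0 + 0) + a.(0 | 0) has moves --a--▸ p3, --a--▸ p4
  p3 = 0 + 0 has moves ·
  p4 = 0 | 0 has moves ·
Reachable graph of Q (5 states):
  q0 = b.a.(b.(0 + 0) + a.(0 | 0)) has moves --b--▸ q1
  q1 = a.(b.(0 + 0) + a.(0 | 0)) has moves --a--▸ q2
  q2 = b.(0 + 0) + a.(0 | 0) has moves --a--▸ q3, --b--▸ q4
  q3 = 0 | 0 has moves ·
  q4 = 0 + 0 has moves ·
Executing bab from Q (initial set {q0}):
  step 1 (b): {q1}
  step 2 (a): {q2}
  step 3 (b): {q4}
  Q completes σ.
Executing bab from P (initial set {p0}):
  step 1 (b): {p1}
  step 2 (a): {p2}
  step 3 (b): ∅ (P stuck)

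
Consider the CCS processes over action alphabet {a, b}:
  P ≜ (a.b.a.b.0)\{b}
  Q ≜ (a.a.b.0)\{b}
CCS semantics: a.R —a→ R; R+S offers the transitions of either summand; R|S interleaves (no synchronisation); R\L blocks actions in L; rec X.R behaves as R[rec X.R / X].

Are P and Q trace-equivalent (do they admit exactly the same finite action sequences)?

trace-distinct — witness ⟨aa⟩

LTS(P): 2 reachable states
  s0 = (a.b.a.b.0)\{b} | =a=> s1
  s1 = (b.a.b.0)\{b} | ∅
LTS(Q): 3 reachable states
  t0 = (a.a.b.0)\{b} | =a=> t1
  t1 = (a.b.0)\{b} | =a=> t2
  t2 = (b.0)\{b} | ∅
Executing aa from Q (initial set {t0}):
  [1] a ⇒ {t1}
  [2] a ⇒ {t2}
  ✓ Q
Executing aa from P (initial set {s0}):
  [1] a ⇒ {s1}
  [2] a ⇒ no successor for P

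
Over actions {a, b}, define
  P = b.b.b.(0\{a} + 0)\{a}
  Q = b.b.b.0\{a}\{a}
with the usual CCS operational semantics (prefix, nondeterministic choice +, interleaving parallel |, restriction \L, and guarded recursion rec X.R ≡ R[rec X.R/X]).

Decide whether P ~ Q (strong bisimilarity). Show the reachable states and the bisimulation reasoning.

LTS(P): 4 reachable states
  s0 = b.b.b.(0\{a} + 0)\{a} | -b-> s1
  s1 = b.b.(0\{a} + 0)\{a} | -b-> s2
  s2 = b.(0\{a} + 0)\{a} | -b-> s3
  s3 = (0\{a} + 0)\{a} | stopped
LTS(Q): 4 reachable states
  t0 = b.b.b.0\{a}\{a} | -b-> t1
  t1 = b.b.0\{a}\{a} | -b-> t2
  t2 = b.0\{a}\{a} | -b-> t3
  t3 = 0\{a}\{a} | stopped
Partition-refinement fixed point:
  B0 = {s0, t0}
  B1 = {s1, t1}
  B2 = {s2, t2}
  B3 = {s3, t3}
s0 ∈ B0, t0 ∈ B0 → same block

bisimilar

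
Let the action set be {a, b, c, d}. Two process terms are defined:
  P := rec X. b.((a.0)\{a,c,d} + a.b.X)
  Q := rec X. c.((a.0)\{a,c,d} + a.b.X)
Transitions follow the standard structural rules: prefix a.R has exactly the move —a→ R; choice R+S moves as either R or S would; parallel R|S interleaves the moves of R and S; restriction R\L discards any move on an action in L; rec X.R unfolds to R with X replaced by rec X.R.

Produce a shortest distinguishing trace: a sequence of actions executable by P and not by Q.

b

LTS(P): 3 reachable states
  u0 = rec X. b.((a.0)\{a,c,d} + a.b.X) ⊢ —b→ u1
  u1 = (a.0)\{a,c,d} + a.b.(rec X. b.((a.0)\{a,c,d} + a.b.X)) ⊢ —a→ u2
  u2 = b.(rec X. b.((a.0)\{a,c,d} + a.b.X)) ⊢ —b→ u0
LTS(Q): 3 reachable states
  v0 = rec X. c.((a.0)\{a,c,d} + a.b.X) ⊢ —c→ v1
  v1 = (a.0)\{a,c,d} + a.b.(rec X. c.((a.0)\{a,c,d} + a.b.X)) ⊢ —a→ v2
  v2 = b.(rec X. c.((a.0)\{a,c,d} + a.b.X)) ⊢ —b→ v0
Executing b from P (initial set {u0}):
  [1] b ⇒ {u1}
  — P admits the full trace.
Executing b from Q (initial set {v0}):
  [1] b ⇒ ∅ (Q stuck)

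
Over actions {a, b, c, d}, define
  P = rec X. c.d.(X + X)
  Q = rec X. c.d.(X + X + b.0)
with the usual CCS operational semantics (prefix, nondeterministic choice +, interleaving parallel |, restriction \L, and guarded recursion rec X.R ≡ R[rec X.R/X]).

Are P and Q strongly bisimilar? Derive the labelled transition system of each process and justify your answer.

Reachable graph of P (3 states):
  p0 = rec X. c.d.(X + X) | —c→ p1
  p1 = d.((rec X. c.d.(X + X)) + (rec X. c.d.(X + X))) | —d→ p2
  p2 = (rec X. c.d.(X + X)) + (rec X. c.d.(X + X)) | —c→ p1
Reachable graph of Q (4 states):
  q0 = rec X. c.d.(X + X + b.0) | —c→ q1
  q1 = d.((rec X. c.d.(X + X + b.0)) + (rec X. c.d.(X + X + b.0)) + b.0) | —d→ q2
  q2 = (rec X. c.d.(X + X + b.0)) + (rec X. c.d.(X + X + b.0)) + b.0 | —b→ q3, —c→ q1
  q3 = 0 | ∅
Bisimilarity quotient blocks:
  B0 = {p0, p2}
  B1 = {p1}
  B2 = {q0}
  B3 = {q1}
  B4 = {q2}
  B5 = {q3}
p0 ∈ B0, q0 ∈ B2 → different blocks

NO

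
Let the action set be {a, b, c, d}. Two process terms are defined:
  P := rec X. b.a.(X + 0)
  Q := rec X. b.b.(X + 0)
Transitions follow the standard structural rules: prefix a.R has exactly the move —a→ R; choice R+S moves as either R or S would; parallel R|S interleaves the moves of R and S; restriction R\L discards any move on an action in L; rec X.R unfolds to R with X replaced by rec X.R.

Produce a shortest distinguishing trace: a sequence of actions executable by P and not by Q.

ba

Reachable graph of P (3 states):
  m0 = rec X. b.a.(X + 0) :: =b=> m1
  m1 = a.((rec X. b.a.(X + 0)) + 0) :: =a=> m2
  m2 = (rec X. b.a.(X + 0)) + 0 :: =b=> m1
Reachable graph of Q (3 states):
  n0 = rec X. b.b.(X + 0) :: =b=> n1
  n1 = b.((rec X. b.b.(X + 0)) + 0) :: =b=> n2
  n2 = (rec X. b.b.(X + 0)) + 0 :: =b=> n1
Executing ba from P (initial set {m0}):
  step 1 (b): {m1}
  step 2 (a): {m2}
  — P admits the full trace.
Executing ba from Q (initial set {n0}):
  step 1 (b): {n1}
  step 2 (a): ∅ (Q stuck)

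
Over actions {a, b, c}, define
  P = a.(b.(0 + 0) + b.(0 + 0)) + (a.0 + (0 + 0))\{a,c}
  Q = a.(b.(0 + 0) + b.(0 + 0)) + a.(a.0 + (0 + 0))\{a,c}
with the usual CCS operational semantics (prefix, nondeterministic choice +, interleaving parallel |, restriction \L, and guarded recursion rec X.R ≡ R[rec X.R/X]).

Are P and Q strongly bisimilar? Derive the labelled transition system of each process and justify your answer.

Reachable graph of P (3 states):
  u0 = a.(b.(0 + 0) + b.(0 + 0)) + (a.0 + (0 + 0))\{a,c} has moves ··a··> u1
  u1 = b.(0 + 0) + b.(0 + 0) has moves ··b··> u2
  u2 = 0 + 0 has moves deadlocked
Reachable graph of Q (4 states):
  v0 = a.(b.(0 + 0) + b.(0 + 0)) + a.(a.0 + (0 + 0))\{a,c} has moves ··a··> v1, ··a··> v2
  v1 = (a.0 + (0 + 0))\{a,c} has moves deadlocked
  v2 = b.(0 + 0) + b.(0 + 0) has moves ··b··> v3
  v3 = 0 + 0 has moves deadlocked
Coarsest stable partition (strong bisimilarity classes):
  B0 = {u0}
  B1 = {u1, v2}
  B2 = {u2, v1, v3}
  B3 = {v0}
u0 ∈ B0, v0 ∈ B3 → different blocks

P ≁ Q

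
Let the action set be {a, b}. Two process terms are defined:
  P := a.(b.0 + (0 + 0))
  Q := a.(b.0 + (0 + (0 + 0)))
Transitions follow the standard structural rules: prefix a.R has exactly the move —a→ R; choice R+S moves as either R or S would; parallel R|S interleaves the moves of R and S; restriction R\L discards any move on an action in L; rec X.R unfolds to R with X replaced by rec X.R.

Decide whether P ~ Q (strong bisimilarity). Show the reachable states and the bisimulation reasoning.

P's transition system — 3 states:
  s0 = a.(b.0 + (0 + 0)) :: --a--▸ s1
  s1 = b.0 + (0 + 0) :: --b--▸ s2
  s2 = 0 :: stopped
Q's transition system — 3 states:
  t0 = a.(b.0 + (0 + (0 + 0))) :: --a--▸ t1
  t1 = b.0 + (0 + (0 + 0)) :: --b--▸ t2
  t2 = 0 :: stopped
Coarsest stable partition (strong bisimilarity classes):
  B0 = {s0, t0}
  B1 = {s1, t1}
  B2 = {s2, t2}
s0 ∈ B0, t0 ∈ B0 → same block

P ~ Q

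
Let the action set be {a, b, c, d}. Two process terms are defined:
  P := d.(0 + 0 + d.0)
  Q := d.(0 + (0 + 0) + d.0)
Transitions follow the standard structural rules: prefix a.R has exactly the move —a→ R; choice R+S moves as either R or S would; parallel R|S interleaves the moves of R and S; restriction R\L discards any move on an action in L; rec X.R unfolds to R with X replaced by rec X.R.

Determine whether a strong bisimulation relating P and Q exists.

P ~ Q

Reachable graph of P (3 states):
  p0 = d.(0 + 0 + d.0) → -d-> p1
  p1 = 0 + 0 + d.0 → -d-> p2
  p2 = 0 → (no moves)
Reachable graph of Q (3 states):
  q0 = d.(0 + (0 + 0) + d.0) → -d-> q1
  q1 = 0 + (0 + 0) + d.0 → -d-> q2
  q2 = 0 → (no moves)
Coarsest stable partition (strong bisimilarity classes):
  B0 = {p0, q0}
  B1 = {p1, q1}
  B2 = {p2, q2}
p0 ∈ B0, q0 ∈ B0 → same block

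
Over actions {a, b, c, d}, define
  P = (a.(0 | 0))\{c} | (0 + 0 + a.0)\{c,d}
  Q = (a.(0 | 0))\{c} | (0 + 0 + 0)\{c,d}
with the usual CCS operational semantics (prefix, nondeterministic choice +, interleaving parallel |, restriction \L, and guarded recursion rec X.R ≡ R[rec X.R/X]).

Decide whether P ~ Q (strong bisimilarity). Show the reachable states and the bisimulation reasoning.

NO

LTS(P): 4 reachable states
  p0 = (a.(0 | 0))\{c} | (0 + 0 + a.0)\{c,d} ⊢ -a-> p1, -a-> p2
  p1 = (0 | 0)\{c} | (0 + 0 + a.0)\{c,d} ⊢ -a-> p3
  p2 = (a.(0 | 0))\{c} | 0\{c,d} ⊢ -a-> p3
  p3 = (0 | 0)\{c} | 0\{c,d} ⊢ ·
LTS(Q): 2 reachable states
  q0 = (a.(0 | 0))\{c} | (0 + 0 + 0)\{c,d} ⊢ -a-> q1
  q1 = (0 | 0)\{c} | (0 + 0 + 0)\{c,d} ⊢ ·
Partition-refinement fixed point:
  B0 = {p0}
  B1 = {p1, p2, q0}
  B2 = {p3, q1}
p0 ∈ B0, q0 ∈ B1 → different blocks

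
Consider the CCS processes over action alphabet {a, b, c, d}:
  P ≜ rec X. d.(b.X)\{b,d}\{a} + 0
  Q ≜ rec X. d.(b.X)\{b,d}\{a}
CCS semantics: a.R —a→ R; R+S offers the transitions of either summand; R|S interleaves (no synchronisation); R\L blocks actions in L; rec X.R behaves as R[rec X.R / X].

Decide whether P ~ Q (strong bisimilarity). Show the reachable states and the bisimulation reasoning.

bisimilar

Reachable graph of P (2 states):
  s0 = rec X. d.(b.X)\{b,d}\{a} + 0 → -d-> s1
  s1 = (b.(rec X. d.(b.X)\{b,d}\{a} + 0))\{b,d}\{a} → stopped
Reachable graph of Q (2 states):
  t0 = rec X. d.(b.X)\{b,d}\{a} → -d-> t1
  t1 = (b.(rec X. d.(b.X)\{b,d}\{a}))\{b,d}\{a} → stopped
Bisimilarity quotient blocks:
  B0 = {s0, t0}
  B1 = {s1, t1}
s0 ∈ B0, t0 ∈ B0 → same block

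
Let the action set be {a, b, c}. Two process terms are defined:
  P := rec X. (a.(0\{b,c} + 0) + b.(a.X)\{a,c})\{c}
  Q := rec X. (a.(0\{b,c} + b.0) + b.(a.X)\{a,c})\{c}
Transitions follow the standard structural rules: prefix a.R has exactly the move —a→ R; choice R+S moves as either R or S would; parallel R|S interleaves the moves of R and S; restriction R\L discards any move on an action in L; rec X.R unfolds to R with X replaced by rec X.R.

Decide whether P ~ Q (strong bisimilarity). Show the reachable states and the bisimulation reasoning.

LTS(P): 3 reachable states
  p0 = rec X. (a.(0\{b,c} + 0) + b.(a.X)\{a,c})\{c} ⊢ ··a··> p1, ··b··> p2
  p1 = (0\{b,c} + 0)\{c} ⊢ ·
  p2 = (a.(rec X. (a.(0\{b,c} + 0) + b.(a.X)\{a,c})\{c}))\{a,c}\{c} ⊢ ·
LTS(Q): 4 reachable states
  q0 = rec X. (a.(0\{b,c} + b.0) + b.(a.X)\{a,c})\{c} ⊢ ··a··> q1, ··b··> q2
  q1 = (0\{b,c} + b.0)\{c} ⊢ ··b··> q3
  q2 = (a.(rec X. (a.(0\{b,c} + b.0) + b.(a.X)\{a,c})\{c}))\{a,c}\{c} ⊢ ·
  q3 = 0\{c} ⊢ ·
Coarsest stable partition (strong bisimilarity classes):
  B0 = {p0}
  B1 = {p1, p2, q2, q3}
  B2 = {q0}
  B3 = {q1}
p0 ∈ B0, q0 ∈ B2 → different blocks

not bisimilar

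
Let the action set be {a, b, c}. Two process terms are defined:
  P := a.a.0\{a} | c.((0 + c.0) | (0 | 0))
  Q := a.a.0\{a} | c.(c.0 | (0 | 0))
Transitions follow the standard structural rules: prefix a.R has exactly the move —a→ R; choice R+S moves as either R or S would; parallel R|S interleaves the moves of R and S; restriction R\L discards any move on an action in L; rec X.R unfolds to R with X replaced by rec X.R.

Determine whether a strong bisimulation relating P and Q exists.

bisimilar

P's transition system — 9 states:
  p0 = a.a.0\{a} | c.((0 + c.0) | (0 | 0)) | --a--▸ p1, --c--▸ p2
  p1 = a.0\{a} | c.((0 + c.0) | (0 | 0)) | --a--▸ p3, --c--▸ p4
  p2 = a.a.0\{a} | ((0 + c.0) | (0 | 0)) | --a--▸ p4, --c--▸ p5
  p3 = 0\{a} | c.((0 + c.0) | (0 | 0)) | --c--▸ p6
  p4 = a.0\{a} | ((0 + c.0) | (0 | 0)) | --a--▸ p6, --c--▸ p7
  p5 = a.a.0\{a} | (0 | (0 | 0)) | --a--▸ p7
  p6 = 0\{a} | ((0 + c.0) | (0 | 0)) | --c--▸ p8
  p7 = a.0\{a} | (0 | (0 | 0)) | --a--▸ p8
  p8 = 0\{a} | (0 | (0 | 0)) | stopped
Q's transition system — 9 states:
  q0 = a.a.0\{a} | c.(c.0 | (0 | 0)) | --a--▸ q1, --c--▸ q2
  q1 = a.0\{a} | c.(c.0 | (0 | 0)) | --a--▸ q3, --c--▸ q4
  q2 = a.a.0\{a} | (c.0 | (0 | 0)) | --a--▸ q4, --c--▸ q5
  q3 = 0\{a} | c.(c.0 | (0 | 0)) | --c--▸ q6
  q4 = a.0\{a} | (c.0 | (0 | 0)) | --a--▸ q6, --c--▸ q7
  q5 = a.a.0\{a} | (0 | (0 | 0)) | --a--▸ q7
  q6 = 0\{a} | (c.0 | (0 | 0)) | --c--▸ q8
  q7 = a.0\{a} | (0 | (0 | 0)) | --a--▸ q8
  q8 = 0\{a} | (0 | (0 | 0)) | stopped
Partition-refinement fixed point:
  B0 = {p0, q0}
  B1 = {p1, q1}
  B2 = {p4, q4}
  B3 = {p7, q7}
  B4 = {p8, q8}
  B5 = {p6, q6}
  B6 = {p3, q3}
  B7 = {p2, q2}
  B8 = {p5, q5}
p0 ∈ B0, q0 ∈ B0 → same block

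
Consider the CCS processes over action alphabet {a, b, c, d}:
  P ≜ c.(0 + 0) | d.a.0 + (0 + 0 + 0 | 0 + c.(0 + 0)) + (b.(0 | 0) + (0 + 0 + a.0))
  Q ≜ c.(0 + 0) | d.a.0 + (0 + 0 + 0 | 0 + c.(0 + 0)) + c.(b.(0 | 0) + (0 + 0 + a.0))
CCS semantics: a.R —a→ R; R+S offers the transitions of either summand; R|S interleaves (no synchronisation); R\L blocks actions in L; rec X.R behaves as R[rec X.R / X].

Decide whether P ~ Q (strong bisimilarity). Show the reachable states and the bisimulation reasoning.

Reachable graph of P (9 states):
  m0 = c.(0 + 0) | d.a.0 + (0 + 0 + 0 | 0 + c.(0 + 0)) + (b.(0 | 0) + (0 + 0 + a.0)) | —a→ m1, —b→ m2, —c→ m3, —c→ m4, —d→ m5
  m1 = 0 | ·
  m2 = 0 | 0 | ·
  m3 = (0 + 0) | d.a.0 | —d→ m6
  m4 = 0 + 0 | ·
  m5 = c.(0 + 0) | a.0 | —a→ m7, —c→ m6
  m6 = (0 + 0) | a.0 | —a→ m8
  m7 = c.(0 + 0) | 0 | —c→ m8
  m8 = (0 + 0) | 0 | ·
Reachable graph of Q (10 states):
  n0 = c.(0 + 0) | d.a.0 + (0 + 0 + 0 | 0 + c.(0 + 0)) + c.(b.(0 | 0) + (0 + 0 + a.0)) | —c→ n1, —c→ n2, —c→ n3, —d→ n4
  n1 = (0 + 0) | d.a.0 | —d→ n5
  n2 = 0 + 0 | ·
  n3 = b.(0 | 0) + (0 + 0 + a.0) | —a→ n6, —b→ n7
  n4 = c.(0 + 0) | a.0 | —a→ n8, —c→ n5
  n5 = (0 + 0) | a.0 | —a→ n9
  n6 = 0 | ·
  n7 = 0 | 0 | ·
  n8 = c.(0 + 0) | 0 | —c→ n9
  n9 = (0 + 0) | 0 | ·
Coarsest stable partition (strong bisimilarity classes):
  B0 = {m0}
  B1 = {m5, n4}
  B2 = {m7, n8}
  B3 = {m1, m2, m4, m8, n2, n6, n7, n9}
  B4 = {m6, n5}
  B5 = {m3, n1}
  B6 = {n0}
  B7 = {n3}
m0 ∈ B0, n0 ∈ B6 → different blocks

NO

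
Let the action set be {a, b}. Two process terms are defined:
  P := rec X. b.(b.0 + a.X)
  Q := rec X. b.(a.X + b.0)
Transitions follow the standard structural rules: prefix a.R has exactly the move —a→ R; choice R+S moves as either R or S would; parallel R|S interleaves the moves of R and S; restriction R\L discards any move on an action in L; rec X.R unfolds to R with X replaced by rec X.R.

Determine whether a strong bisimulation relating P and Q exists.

bisimilar

P's transition system — 3 states:
  u0 = rec X. b.(b.0 + a.X) | -b-> u1
  u1 = b.0 + a.(rec X. b.(b.0 + a.X)) | -a-> u0, -b-> u2
  u2 = 0 | stopped
Q's transition system — 3 states:
  v0 = rec X. b.(a.X + b.0) | -b-> v1
  v1 = a.(rec X. b.(a.X + b.0)) + b.0 | -a-> v0, -b-> v2
  v2 = 0 | stopped
Bisimilarity quotient blocks:
  B0 = {u0, v0}
  B1 = {u1, v1}
  B2 = {u2, v2}
u0 ∈ B0, v0 ∈ B0 → same block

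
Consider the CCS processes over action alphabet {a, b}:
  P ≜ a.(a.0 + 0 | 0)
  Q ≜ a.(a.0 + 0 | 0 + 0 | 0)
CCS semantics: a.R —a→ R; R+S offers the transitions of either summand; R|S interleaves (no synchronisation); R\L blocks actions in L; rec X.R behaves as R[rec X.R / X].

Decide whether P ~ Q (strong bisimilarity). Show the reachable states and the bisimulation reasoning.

YES

P's transition system — 3 states:
  p0 = a.(a.0 + 0 | 0) ⊢ --a--▸ p1
  p1 = a.0 + 0 | 0 ⊢ --a--▸ p2
  p2 = 0 ⊢ ∅
Q's transition system — 3 states:
  q0 = a.(a.0 + 0 | 0 + 0 | 0) ⊢ --a--▸ q1
  q1 = a.0 + 0 | 0 + 0 | 0 ⊢ --a--▸ q2
  q2 = 0 ⊢ ∅
Partition-refinement fixed point:
  B0 = {p0, q0}
  B1 = {p1, q1}
  B2 = {p2, q2}
p0 ∈ B0, q0 ∈ B0 → same block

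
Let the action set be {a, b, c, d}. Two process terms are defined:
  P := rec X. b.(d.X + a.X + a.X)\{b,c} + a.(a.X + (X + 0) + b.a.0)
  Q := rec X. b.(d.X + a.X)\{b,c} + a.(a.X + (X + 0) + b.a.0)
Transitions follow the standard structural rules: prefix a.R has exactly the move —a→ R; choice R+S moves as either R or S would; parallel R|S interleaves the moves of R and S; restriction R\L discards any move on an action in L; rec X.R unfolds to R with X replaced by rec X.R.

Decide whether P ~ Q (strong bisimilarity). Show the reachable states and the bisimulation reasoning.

bisimilar

Reachable graph of P (7 states):
  p0 = rec X. b.(d.X + a.X + a.X)\{b,c} + a.(a.X + (X + 0) + b.a.0) has moves =a=> p1, =b=> p2
  p1 = a.(rec X. b.(d.X + a.X + a.X)\{b,c} + a.(a.X + (X + 0) + b.a.0)) + ((rec X. b.(d.X + a.X + a.X)\{b,c} + a.(a.X + (X + 0) + b.a.0)) + 0) + b.a.0 has moves =a=> p0, =a=> p1, =b=> p2, =b=> p3
  p2 = (d.(rec X. b.(d.X + a.X + a.X)\{b,c} + a.(a.X + (X + 0) + b.a.0)) + a.(rec X. b.(d.X + a.X + a.X)\{b,c} + a.(a.X + (X + 0) + b.a.0)) + a.(rec X. b.(d.X + a.X + a.X)\{b,c} + a.(a.X + (X + 0) + b.a.0)))\{b,c} has moves =a=> p4, =d=> p4
  p3 = a.0 has moves =a=> p5
  p4 = (rec X. b.(d.X + a.X + a.X)\{b,c} + a.(a.X + (X + 0) + b.a.0))\{b,c} has moves =a=> p6
  p5 = 0 has moves ∅
  p6 = (a.(rec X. b.(d.X + a.X + a.X)\{b,c} + a.(a.X + (X + 0) + b.a.0)) + ((rec X. b.(d.X + a.X + a.X)\{b,c} + a.(a.X + (X + 0) + b.a.0)) + 0) + b.a.0)\{b,c} has moves =a=> p4, =a=> p6
Reachable graph of Q (7 states):
  q0 = rec X. b.(d.X + a.X)\{b,c} + a.(a.X + (X + 0) + b.a.0) has moves =a=> q1, =b=> q2
  q1 = a.(rec X. b.(d.X + a.X)\{b,c} + a.(a.X + (X + 0) + b.a.0)) + ((rec X. b.(d.X + a.X)\{b,c} + a.(a.X + (X + 0) + b.a.0)) + 0) + b.a.0 has moves =a=> q0, =a=> q1, =b=> q2, =b=> q3
  q2 = (d.(rec X. b.(d.X + a.X)\{b,c} + a.(a.X + (X + 0) + b.a.0)) + a.(rec X. b.(d.X + a.X)\{b,c} + a.(a.X + (X + 0) + b.a.0)))\{b,c} has moves =a=> q4, =d=> q4
  q3 = a.0 has moves =a=> q5
  q4 = (rec X. b.(d.X + a.X)\{b,c} + a.(a.X + (X + 0) + b.a.0))\{b,c} has moves =a=> q6
  q5 = 0 has moves ∅
  q6 = (a.(rec X. b.(d.X + a.X)\{b,c} + a.(a.X + (X + 0) + b.a.0)) + ((rec X. b.(d.X + a.X)\{b,c} + a.(a.X + (X + 0) + b.a.0)) + 0) + b.a.0)\{b,c} has moves =a=> q4, =a=> q6
Bisimilarity quotient blocks:
  B0 = {p0, q0}
  B1 = {p1, q1}
  B2 = {p2, q2}
  B3 = {p4, p6, q4, q6}
  B4 = {p3, q3}
  B5 = {p5, q5}
p0 ∈ B0, q0 ∈ B0 → same block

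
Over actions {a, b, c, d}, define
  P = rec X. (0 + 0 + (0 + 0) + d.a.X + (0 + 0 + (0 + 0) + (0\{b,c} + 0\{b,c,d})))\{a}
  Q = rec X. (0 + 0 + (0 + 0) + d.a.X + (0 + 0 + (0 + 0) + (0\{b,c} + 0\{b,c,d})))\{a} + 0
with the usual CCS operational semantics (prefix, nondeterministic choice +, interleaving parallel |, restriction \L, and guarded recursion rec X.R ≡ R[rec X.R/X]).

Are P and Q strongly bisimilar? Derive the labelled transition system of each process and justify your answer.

LTS(P): 2 reachable states
  p0 = rec X. (0 + 0 + (0 + 0) + d.a.X + (0 + 0 + (0 + 0) + (0\{b,c} + 0\{b,c,d})))\{a} → --d--▸ p1
  p1 = (a.(rec X. (0 + 0 + (0 + 0) + d.a.X + (0 + 0 + (0 + 0) + (0\{b,c} + 0\{b,c,d})))\{a}))\{a} → ·
LTS(Q): 2 reachable states
  q0 = rec X. (0 + 0 + (0 + 0) + d.a.X + (0 + 0 + (0 + 0) + (0\{b,c} + 0\{b,c,d})))\{a} + 0 → --d--▸ q1
  q1 = (a.(rec X. (0 + 0 + (0 + 0) + d.a.X + (0 + 0 + (0 + 0) + (0\{b,c} + 0\{b,c,d})))\{a} + 0))\{a} → ·
Coarsest stable partition (strong bisimilarity classes):
  B0 = {p0, q0}
  B1 = {p1, q1}
p0 ∈ B0, q0 ∈ B0 → same block

YES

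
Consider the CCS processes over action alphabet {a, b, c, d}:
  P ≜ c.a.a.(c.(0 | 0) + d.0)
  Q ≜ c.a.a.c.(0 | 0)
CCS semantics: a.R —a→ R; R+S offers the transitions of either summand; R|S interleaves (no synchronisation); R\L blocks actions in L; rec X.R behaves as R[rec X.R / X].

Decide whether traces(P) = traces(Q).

LTS(P): 6 reachable states
  m0 = c.a.a.(c.(0 | 0) + d.0) :: =c=> m1
  m1 = a.a.(c.(0 | 0) + d.0) :: =a=> m2
  m2 = a.(c.(0 | 0) + d.0) :: =a=> m3
  m3 = c.(0 | 0) + d.0 :: =c=> m4, =d=> m5
  m4 = 0 | 0 :: (no moves)
  m5 = 0 :: (no moves)
LTS(Q): 5 reachable states
  n0 = c.a.a.c.(0 | 0) :: =c=> n1
  n1 = a.a.c.(0 | 0) :: =a=> n2
  n2 = a.c.(0 | 0) :: =a=> n3
  n3 = c.(0 | 0) :: =c=> n4
  n4 = 0 | 0 :: (no moves)
Executing caad from P (initial set {m0}):
  after c @ step 1: {m1}
  after a @ step 2: {m2}
  after a @ step 3: {m3}
  after d @ step 4: {m5}
  — P admits the full trace.
Executing caad from Q (initial set {n0}):
  after c @ step 1: {n1}
  after a @ step 2: {n2}
  after a @ step 3: {n3}
  after d @ step 4: ∅ (Q stuck)

traces(P) ≠ traces(Q) — witness ⟨caad⟩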